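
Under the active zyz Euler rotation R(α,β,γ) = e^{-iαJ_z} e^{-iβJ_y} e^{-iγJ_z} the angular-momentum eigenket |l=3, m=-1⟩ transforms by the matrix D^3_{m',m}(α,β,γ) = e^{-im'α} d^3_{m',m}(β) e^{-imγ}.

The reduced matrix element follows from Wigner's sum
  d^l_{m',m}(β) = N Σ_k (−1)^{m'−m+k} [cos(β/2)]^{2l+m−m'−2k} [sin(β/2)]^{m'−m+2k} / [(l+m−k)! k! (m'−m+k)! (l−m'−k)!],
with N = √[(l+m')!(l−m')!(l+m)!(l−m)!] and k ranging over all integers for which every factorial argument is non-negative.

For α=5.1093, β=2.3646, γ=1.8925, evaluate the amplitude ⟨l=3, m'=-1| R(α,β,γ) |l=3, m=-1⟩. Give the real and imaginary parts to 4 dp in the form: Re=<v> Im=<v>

Re=0.3714 Im=0.3249

Split into d^3_{-1,-1}(β=2.3646) × two z-phases.
Half-angle: c=0.378797, s=0.925480. N=√(2·24·2·24)=48.000000
Admissible k: 0..2 (factorial args all ≥0)
  k=0: (−1)^0·48.0000/(48)·0.3788^6·0.9255^0 = +0.002954
  k=1: (−1)^1·48.0000/(6)·0.3788^4·0.9255^2 = -0.141075
  k=2: (−1)^2·48.0000/(8)·0.3788^2·0.9255^4 = +0.631586
d^3_{-1,-1}(2.3646) = +0.002954 -0.141075 +0.631586 = +0.493465
D = (+0.386571-0.922260i)·(+0.493465)·(-0.316183+0.948698i) = +0.371440+0.324869i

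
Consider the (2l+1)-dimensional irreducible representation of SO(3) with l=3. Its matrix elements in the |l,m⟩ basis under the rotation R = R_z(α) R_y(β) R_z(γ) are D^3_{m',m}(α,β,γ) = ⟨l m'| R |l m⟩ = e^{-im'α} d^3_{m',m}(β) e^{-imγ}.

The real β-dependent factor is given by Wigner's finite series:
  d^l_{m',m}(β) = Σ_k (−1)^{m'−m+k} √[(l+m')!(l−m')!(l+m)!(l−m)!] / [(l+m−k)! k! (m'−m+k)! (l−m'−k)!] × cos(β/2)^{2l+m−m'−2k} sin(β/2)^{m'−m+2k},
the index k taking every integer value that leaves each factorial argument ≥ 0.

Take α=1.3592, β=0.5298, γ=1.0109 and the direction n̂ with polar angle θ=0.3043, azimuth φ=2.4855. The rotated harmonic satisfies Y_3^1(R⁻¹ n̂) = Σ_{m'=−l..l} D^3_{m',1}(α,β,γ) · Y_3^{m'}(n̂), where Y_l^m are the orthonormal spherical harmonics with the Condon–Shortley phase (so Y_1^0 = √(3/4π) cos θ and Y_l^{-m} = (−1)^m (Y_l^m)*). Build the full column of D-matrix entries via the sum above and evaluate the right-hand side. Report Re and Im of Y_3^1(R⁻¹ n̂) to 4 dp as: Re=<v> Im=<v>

Re=-0.0306 Im=-0.4361

Need the full column D^3_{m',1} for m'=−3..3 at α=1.3592, β=0.5298, γ=1.0109.
cos(β/2)=0.965119, sin(β/2)=0.261813
d^3_{-3,1}: single k=4 term ⇒ +0.016950;  D = -0.016903+0.001268i
d^3_{-2,1}: k∈[3..4] ⇒ +0.102034 -0.003754 = +0.098280;  D = -0.013393+0.097363i
d^3_{-1,1}: k∈[2..4] ⇒ +0.356825 -0.035012 +0.000322 = +0.322136;  D = +0.302793+0.109945i
d^3_{0,1}: k∈[1..3] ⇒ +0.759425 -0.167659 +0.004113 = +0.595879;  D = +0.316470-0.504894i
d^3_{1,1}: k∈[0..2] ⇒ +0.808136 -0.475767 +0.026259 = +0.358627;  D = -0.257090-0.250037i
d^3_{2,1}: k∈[0..1] ⇒ -0.693257 +0.102034 = -0.591223;  D = +0.492024-0.327806i
d^3_{3,1}: single k=0 term ⇒ +0.230330;  D = +0.084602+0.214230i
Y_3^{m'}(θ=0.3043,φ=2.4855) and Σ D·Y over m':
  (-0.0169+0.0013i)·(+0.0043-0.0103i)  (-0.0134+0.0974i)·(+0.0224+0.0846i)  (+0.3028+0.1099i)·(-0.2725-0.2098i)  (+0.3165-0.5049i)·(+0.5522+0.0000i)  (-0.2571-0.2500i)·(+0.2725-0.2098i)  (+0.4920-0.3278i)·(+0.0224-0.0846i)  (+0.0846+0.2142i)·(-0.0043-0.0103i)
Y_3^1(R⁻¹ n̂) = -0.030645-0.436054i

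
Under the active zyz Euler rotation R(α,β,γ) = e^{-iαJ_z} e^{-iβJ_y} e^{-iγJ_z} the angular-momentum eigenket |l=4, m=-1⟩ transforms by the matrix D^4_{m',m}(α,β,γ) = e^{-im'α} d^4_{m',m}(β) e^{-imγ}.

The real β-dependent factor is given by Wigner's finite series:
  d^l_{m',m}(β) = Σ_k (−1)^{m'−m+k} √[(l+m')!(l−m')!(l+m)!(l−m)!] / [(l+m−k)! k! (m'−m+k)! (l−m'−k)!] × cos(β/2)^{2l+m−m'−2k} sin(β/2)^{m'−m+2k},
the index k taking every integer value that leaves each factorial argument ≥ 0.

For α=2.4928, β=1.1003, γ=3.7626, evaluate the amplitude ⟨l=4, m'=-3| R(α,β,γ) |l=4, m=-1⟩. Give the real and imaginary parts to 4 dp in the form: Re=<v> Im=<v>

Re=0.0755 Im=-0.3013

D^4_{-3,-1}(2.4928,1.1003,3.7626) = e^{-i·-3·2.4928}·d^4_{-3,-1}(1.1003)·e^{-i·-1·3.7626}. Compute d first:
With c≡cos(β/2)=0.852446 and s≡sin(β/2)=0.522815, N=[1·5040·6·120]^{1/2}=1904.940944
k∈{2,3} keeps every argument non-negative
  k=2: (−1)^0·1904.9409/(240)·0.8524^6·0.5228^2 = +0.832469
  k=3: (−1)^1·1904.9409/(144)·0.8524^4·0.5228^4 = -0.521890
d^4_{-3,-1}(1.1003) = +0.832469 -0.521890 = +0.310579
Attach z-rotation phases: D = e^{-i(-3)(2.4928)}·(+0.310579)·e^{-i(-1)(3.7626)} = +0.075461-0.301272i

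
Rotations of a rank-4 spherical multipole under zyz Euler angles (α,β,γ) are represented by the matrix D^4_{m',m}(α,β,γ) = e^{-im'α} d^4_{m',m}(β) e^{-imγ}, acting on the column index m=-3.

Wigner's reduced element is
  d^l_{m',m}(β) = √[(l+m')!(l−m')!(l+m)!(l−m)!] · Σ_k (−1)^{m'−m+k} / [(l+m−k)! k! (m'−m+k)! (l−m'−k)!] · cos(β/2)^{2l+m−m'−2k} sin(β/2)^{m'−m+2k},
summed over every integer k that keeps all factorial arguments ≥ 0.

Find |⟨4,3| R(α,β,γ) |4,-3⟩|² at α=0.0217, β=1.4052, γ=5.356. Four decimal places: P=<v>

P=0.0710

Split into d^4_{3,-3}(β=1.4052) × two z-phases.
Half-angle: c=0.763165, s=0.646204. N=√(5040·1·1·5040)=5040.000000
The bounds max(0,m−m')=0 and min(l+m,l−m')=1 give 2 terms
  k=0: (−1)^6·5040.0000/(720)·0.7632^2·0.6462^6 = +0.296861
  k=1: (−1)^7·5040.0000/(5040)·0.7632^0·0.6462^8 = -0.030406
d^4_{3,-3}(1.4052) = +0.296861 -0.030406 = +0.266455
|D^4_{3,-3}|² = |d^4_{3,-3}(β)|² = (+0.266455)² = 0.070998 (the z-rotation phases have unit modulus)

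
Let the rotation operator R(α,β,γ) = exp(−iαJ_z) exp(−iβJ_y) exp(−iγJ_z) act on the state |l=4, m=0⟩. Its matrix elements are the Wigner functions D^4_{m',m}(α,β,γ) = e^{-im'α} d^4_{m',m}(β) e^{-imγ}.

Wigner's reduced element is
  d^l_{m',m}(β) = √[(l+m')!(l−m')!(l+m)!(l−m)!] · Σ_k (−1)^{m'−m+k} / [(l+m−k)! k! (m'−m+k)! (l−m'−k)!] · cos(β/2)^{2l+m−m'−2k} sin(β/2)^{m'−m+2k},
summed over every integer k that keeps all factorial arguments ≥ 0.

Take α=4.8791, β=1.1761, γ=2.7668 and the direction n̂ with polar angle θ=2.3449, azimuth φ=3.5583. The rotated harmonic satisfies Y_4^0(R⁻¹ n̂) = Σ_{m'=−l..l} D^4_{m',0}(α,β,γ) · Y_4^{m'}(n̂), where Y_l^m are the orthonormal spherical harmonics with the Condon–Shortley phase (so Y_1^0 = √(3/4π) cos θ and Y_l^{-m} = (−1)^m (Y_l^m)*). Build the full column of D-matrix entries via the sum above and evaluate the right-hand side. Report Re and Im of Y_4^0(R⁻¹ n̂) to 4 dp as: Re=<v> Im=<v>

Need the full column D^4_{m',0} for m'=−4..4 at α=4.8791, β=1.1761, γ=2.7668.
cos(β/2)=0.832024, sin(β/2)=0.554740
d^4_{-4,0}: single k=4 term ⇒ +0.379708;  D = +0.298366+0.234853i
d^4_{-3,0}: k∈[3..4] ⇒ +0.805399 -0.358028 = +0.447370;  D = -0.214533+0.392576i
d^4_{-2,0}: k∈[2..4] ⇒ +0.968534 -1.148128 +0.191394 = +0.011800;  D = -0.011150-0.003862i
d^4_{-1,0}: k∈[1..4] ⇒ +0.684786 -1.826472 +0.811932 -0.060155 = -0.389909;  D = -0.064701+0.384503i
d^4_{0,0}: k∈[0..4] ⇒ +0.229661 -1.633479 +1.633814 -0.322795 +0.008968 = -0.083830;  D = -0.083830+0.000000i
d^4_{1,0}: k∈[0..3] ⇒ -0.684786 +1.826472 -0.811932 +0.060155 = +0.389909;  D = +0.064701+0.384503i
d^4_{2,0}: k∈[0..2] ⇒ +0.968534 -1.148128 +0.191394 = +0.011800;  D = -0.011150+0.003862i
d^4_{3,0}: k∈[0..1] ⇒ -0.805399 +0.358028 = -0.447370;  D = +0.214533+0.392576i
d^4_{4,0}: single k=0 term ⇒ +0.379708;  D = +0.298366-0.234853i
Y_4^{m'}(θ=2.3449,φ=3.5583) and Σ D·Y over m':
  (+0.2984+0.2349i)·(-0.0111-0.1152i)  (-0.2145+0.3926i)·(+0.1008-0.3036i)  (-0.0112-0.0039i)·(+0.2784-0.3065i)  (-0.0647+0.3845i)·(+0.0910-0.0403i)  (-0.0838+0.0000i)·(-0.3493+0.0000i)  (+0.0647+0.3845i)·(-0.0910-0.0403i)  (-0.0112+0.0039i)·(+0.2784+0.3065i)  (+0.2145+0.3926i)·(-0.1008-0.3036i)  (+0.2984-0.2349i)·(-0.0111+0.1152i)
Y_4^0(R⁻¹ n̂) = +0.282485+0.000000i

Re=0.2825 Im=0.0000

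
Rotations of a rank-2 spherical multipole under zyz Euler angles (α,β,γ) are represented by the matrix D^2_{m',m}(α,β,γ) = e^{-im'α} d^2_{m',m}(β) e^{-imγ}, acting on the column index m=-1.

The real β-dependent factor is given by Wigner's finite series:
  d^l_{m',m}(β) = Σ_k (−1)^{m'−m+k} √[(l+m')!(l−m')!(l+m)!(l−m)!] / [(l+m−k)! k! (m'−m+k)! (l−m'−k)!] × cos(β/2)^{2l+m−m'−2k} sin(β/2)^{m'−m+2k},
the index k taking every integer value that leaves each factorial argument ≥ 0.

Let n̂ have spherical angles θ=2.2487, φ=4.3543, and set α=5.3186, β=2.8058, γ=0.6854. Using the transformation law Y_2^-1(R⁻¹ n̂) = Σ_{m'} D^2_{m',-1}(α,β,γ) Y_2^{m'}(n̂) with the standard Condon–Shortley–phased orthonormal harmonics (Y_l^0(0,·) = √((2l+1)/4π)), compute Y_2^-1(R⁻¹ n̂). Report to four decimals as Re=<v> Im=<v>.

Need the full column D^2_{m',-1} for m'=−2..2 at α=5.3186, β=2.8058, γ=0.6854.
cos(β/2)=0.167109, sin(β/2)=0.985938
d^2_{-2,-1}: single k=1 term ⇒ +0.009202;  D = +0.002956-0.008714i
d^2_{-1,-1}: k∈[0..1] ⇒ +0.000780 -0.081436 = -0.080657;  D = -0.077534+0.022227i
d^2_{0,-1}: k∈[0..1] ⇒ -0.011270 +0.392305 = +0.381035;  D = +0.294984+0.241189i
d^2_{1,-1}: k∈[0..1] ⇒ +0.081436 -0.944929 = -0.863493;  D = +0.068308-0.860787i
d^2_{2,-1}: single k=0 term ⇒ -0.320316;  D = +0.276852-0.161107i
Y_2^{m'}(θ=2.2487,φ=4.3543) and Σ D·Y over m':
  (+0.0030-0.0087i)·(-0.1768-0.1538i)  (-0.0775+0.0222i)·(+0.1323-0.3534i)  (+0.2950+0.2412i)·(+0.0568+0.0000i)  (+0.0683-0.8608i)·(-0.1323-0.3534i)  (+0.2769-0.1611i)·(-0.1768+0.1538i)
Y_2^-1(R⁻¹ n̂) = -0.324944+0.205903i

Re=-0.3249 Im=0.2059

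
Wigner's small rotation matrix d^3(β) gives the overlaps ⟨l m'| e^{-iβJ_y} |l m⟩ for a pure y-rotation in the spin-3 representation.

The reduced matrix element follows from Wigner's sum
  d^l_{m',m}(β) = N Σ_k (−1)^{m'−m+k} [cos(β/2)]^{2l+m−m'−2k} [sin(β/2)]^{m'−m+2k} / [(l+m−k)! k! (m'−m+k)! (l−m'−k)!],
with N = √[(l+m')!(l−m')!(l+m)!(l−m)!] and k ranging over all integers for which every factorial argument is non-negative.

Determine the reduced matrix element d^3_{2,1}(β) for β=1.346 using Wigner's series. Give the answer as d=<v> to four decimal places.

d=0.1561

d^3_{2,1}(β=1.346) via Wigner's sum:
With c≡cos(β/2)=0.781955 and s≡sin(β/2)=0.623335, N=[120·1·24·2]^{1/2}=75.894664
k: max(0,(1)−(2))=0 … min(3+(1),3−(2))=1
  k=0: (−1)^1·75.8947/(24)·0.7820^5·0.6233^1 = -0.576276
  k=1: (−1)^2·75.8947/(12)·0.7820^3·0.6233^3 = +0.732385
d^3_{2,1}(1.346) = -0.576276 +0.732385 = +0.156109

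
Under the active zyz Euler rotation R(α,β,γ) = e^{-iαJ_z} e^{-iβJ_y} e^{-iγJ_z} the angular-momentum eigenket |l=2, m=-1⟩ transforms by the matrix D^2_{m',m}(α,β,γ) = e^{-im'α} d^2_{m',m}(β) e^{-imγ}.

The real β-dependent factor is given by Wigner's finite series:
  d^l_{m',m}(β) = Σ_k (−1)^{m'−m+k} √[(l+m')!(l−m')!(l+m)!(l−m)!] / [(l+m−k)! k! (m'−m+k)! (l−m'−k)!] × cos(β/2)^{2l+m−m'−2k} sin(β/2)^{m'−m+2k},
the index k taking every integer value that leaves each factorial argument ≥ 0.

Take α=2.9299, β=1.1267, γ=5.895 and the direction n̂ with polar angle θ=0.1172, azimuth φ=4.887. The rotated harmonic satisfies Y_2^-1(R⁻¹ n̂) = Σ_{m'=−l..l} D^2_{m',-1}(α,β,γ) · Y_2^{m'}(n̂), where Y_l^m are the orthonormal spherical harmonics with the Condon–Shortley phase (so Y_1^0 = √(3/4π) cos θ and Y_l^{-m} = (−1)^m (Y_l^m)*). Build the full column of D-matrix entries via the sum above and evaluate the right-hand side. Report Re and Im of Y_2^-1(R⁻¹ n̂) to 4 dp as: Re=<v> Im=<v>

Need the full column D^2_{m',-1} for m'=−2..2 at α=2.9299, β=1.1267, γ=5.895.
cos(β/2)=0.845471, sin(β/2)=0.534022
d^2_{-2,-1}: single k=1 term ⇒ +0.645483;  D = +0.444325-0.468213i
d^2_{-1,-1}: k∈[0..1] ⇒ +0.510969 -0.611556 = -0.100587;  D = +0.083025-0.056785i
d^2_{0,-1}: k∈[0..1] ⇒ -0.790552 +0.315392 = -0.475160;  D = -0.439807+0.179852i
d^2_{1,-1}: k∈[0..1] ⇒ +0.611556 -0.081327 = +0.530229;  D = -0.521992+0.093096i
d^2_{2,-1}: single k=0 term ⇒ -0.257516;  D = -0.257357-0.009063i
Y_2^{m'}(θ=0.1172,φ=4.887) and Σ D·Y over m':
  (+0.4443-0.4682i)·(-0.0050+0.0018i)  (+0.0830-0.0568i)·(+0.0156+0.0884i)  (-0.4398+0.1799i)·(+0.6178+0.0000i)  (-0.5220+0.0931i)·(-0.0156+0.0884i)  (-0.2574-0.0091i)·(-0.0050-0.0018i)
Y_2^-1(R⁻¹ n̂) = -0.265609+0.073638i

Re=-0.2656 Im=0.0736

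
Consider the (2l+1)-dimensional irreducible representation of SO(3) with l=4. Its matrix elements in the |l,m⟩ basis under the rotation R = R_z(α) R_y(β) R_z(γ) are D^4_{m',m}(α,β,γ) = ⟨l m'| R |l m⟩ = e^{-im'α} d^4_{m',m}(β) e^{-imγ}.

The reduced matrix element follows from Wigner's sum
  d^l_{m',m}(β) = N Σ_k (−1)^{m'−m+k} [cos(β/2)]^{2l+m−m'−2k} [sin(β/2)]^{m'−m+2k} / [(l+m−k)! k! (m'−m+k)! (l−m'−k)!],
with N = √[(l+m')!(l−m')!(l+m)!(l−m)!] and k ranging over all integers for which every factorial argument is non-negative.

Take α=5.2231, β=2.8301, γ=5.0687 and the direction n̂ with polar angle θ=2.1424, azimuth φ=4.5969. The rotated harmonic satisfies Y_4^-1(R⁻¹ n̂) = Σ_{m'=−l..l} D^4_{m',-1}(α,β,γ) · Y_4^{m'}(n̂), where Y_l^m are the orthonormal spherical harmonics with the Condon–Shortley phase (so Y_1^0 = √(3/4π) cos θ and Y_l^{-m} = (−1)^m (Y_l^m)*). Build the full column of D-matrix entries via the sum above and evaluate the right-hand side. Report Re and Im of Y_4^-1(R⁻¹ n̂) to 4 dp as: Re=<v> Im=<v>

Need the full column D^4_{m',-1} for m'=−4..4 at α=5.2231, β=2.8301, γ=5.0687.
cos(β/2)=0.155117, sin(β/2)=0.987896
d^4_{-4,-1}: single k=3 term ⇒ +0.000648;  D = +0.000438+0.000477i
d^4_{-3,-1}: k∈[2..3] ⇒ +0.000108 -0.007295 = -0.007187;  D = +0.002245-0.006827i
d^4_{-2,-1}: k∈[1..3] ⇒ +0.000009 -0.001837 +0.049665 = +0.047838;  D = -0.046949+0.009178i
d^4_{-1,-1}: k∈[0..3] ⇒ +0.000000 -0.000204 +0.016543 -0.223660 = -0.207321;  D = +0.134157+0.158063i
d^4_{0,-1}: k∈[0..3] ⇒ -0.000010 +0.002323 -0.094233 +0.637022 = +0.545102;  D = +0.190142-0.510864i
d^4_{1,-1}: k∈[0..3] ⇒ +0.000136 -0.016543 +0.335490 -0.907173 = -0.588089;  D = -0.581093+0.090441i
d^4_{2,-1}: k∈[0..2] ⇒ -0.001224 +0.074498 -0.604332 = -0.531059;  D = -0.327741-0.417862i
d^4_{3,-1}: k∈[0..1] ⇒ +0.007295 -0.177525 = -0.170230;  D = +0.065502-0.157123i
d^4_{4,-1}: single k=0 term ⇒ -0.026280;  D = +0.026105-0.003035i
Y_4^{m'}(θ=2.1424,φ=4.5969) and Σ D·Y over m':
  (+0.0004+0.0005i)·(+0.1982+0.0987i)  (+0.0022-0.0068i)·(-0.1368+0.3789i)  (-0.0469+0.0092i)·(-0.2415-0.0568i)  (+0.1342+0.1581i)·(-0.0236+0.2034i)  (+0.1901-0.5109i)·(-0.2943+0.0000i)  (-0.5811+0.0904i)·(+0.0236+0.2034i)  (-0.3277-0.4179i)·(-0.2415+0.0568i)  (+0.0655-0.1571i)·(+0.1368+0.3789i)  (+0.0261-0.0030i)·(+0.1982-0.0987i)
Y_4^-1(R⁻¹ n̂) = +0.067058+0.142671i

Re=0.0671 Im=0.1427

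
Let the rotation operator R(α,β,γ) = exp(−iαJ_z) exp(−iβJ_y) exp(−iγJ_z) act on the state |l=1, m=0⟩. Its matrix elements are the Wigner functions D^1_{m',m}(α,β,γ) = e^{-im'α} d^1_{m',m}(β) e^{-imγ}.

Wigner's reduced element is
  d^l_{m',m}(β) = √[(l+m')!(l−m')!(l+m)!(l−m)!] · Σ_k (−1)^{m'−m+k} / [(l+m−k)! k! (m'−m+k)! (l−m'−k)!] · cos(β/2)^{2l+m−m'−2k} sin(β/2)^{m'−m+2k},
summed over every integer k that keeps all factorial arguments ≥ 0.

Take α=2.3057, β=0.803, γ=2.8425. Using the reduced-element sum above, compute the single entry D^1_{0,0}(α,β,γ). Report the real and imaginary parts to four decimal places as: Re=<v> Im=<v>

Re=0.6946 Im=0.0000

Split into d^1_{0,0}(β=0.803) × two z-phases.
With c≡cos(β/2)=0.920476 and s≡sin(β/2)=0.390799, N=[1·1·1·1]^{1/2}=1.000000
k: max(0,(0)−(0))=0 … min(1+(0),1−(0))=1
  k=0: (−1)^0·1.0000/(1)·0.9205^2·0.3908^0 = +0.847276
  k=1: (−1)^1·1.0000/(1)·0.9205^0·0.3908^2 = -0.152724
d^1_{0,0}(0.803) = +0.847276 -0.152724 = +0.694552
Phases: e^{-i·(0)·2.3057}=+1.000000+0.000000i, e^{-i·(0)·2.8425}=+1.000000+0.000000i ⇒ D=+0.694552+0.000000i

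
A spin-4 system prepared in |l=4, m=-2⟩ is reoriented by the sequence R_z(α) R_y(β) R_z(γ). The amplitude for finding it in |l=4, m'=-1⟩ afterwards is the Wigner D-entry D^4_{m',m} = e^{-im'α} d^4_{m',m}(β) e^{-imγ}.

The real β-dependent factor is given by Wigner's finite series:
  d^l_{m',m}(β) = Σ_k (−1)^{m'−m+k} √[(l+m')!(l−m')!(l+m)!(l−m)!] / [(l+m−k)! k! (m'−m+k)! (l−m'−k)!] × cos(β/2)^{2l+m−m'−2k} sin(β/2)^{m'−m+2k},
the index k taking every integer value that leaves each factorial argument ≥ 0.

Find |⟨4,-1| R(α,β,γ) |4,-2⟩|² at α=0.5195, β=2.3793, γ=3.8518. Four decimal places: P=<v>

P=0.1480

D^4_{-1,-2}(0.5195,2.3793,3.8518) = e^{-i·-1·0.5195}·d^4_{-1,-2}(2.3793)·e^{-i·-2·3.8518}. Compute d first:
Half-angle: c=0.371985, s=0.928239. N=√(6·120·2·720)=1018.233765
k∈{0,1,2} keeps every argument non-negative
  k=0: (−1)^1·1018.2338/(240)·0.3720^7·0.9282^1 = -0.003881
  k=1: (−1)^2·1018.2338/(48)·0.3720^5·0.9282^3 = +0.120840
  k=2: (−1)^3·1018.2338/(72)·0.3720^3·0.9282^5 = -0.501637
d^4_{-1,-2}(2.3793) = -0.003881 +0.120840 -0.501637 = -0.384678
|D^4_{-1,-2}|² = |d^4_{-1,-2}(β)|² = (-0.384678)² = 0.147977 (the z-rotation phases have unit modulus)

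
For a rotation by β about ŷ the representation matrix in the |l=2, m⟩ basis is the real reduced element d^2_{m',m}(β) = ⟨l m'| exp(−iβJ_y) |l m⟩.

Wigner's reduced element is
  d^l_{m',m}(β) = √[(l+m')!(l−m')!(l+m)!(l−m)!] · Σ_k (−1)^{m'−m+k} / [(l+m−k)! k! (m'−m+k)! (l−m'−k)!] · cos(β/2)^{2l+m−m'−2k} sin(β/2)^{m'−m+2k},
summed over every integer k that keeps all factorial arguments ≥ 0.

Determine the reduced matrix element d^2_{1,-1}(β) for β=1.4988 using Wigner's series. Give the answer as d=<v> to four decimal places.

d^2_{1,-1}(β=1.4988) via Wigner's sum:
Half-angle: c=0.732098, s=0.681200. N=√(6·1·1·6)=6.000000
k: max(0,(-1)−(1))=0 … min(2+(-1),2−(1))=1
  k=0: (−1)^2·6.0000/(2)·0.7321^2·0.6812^2 = +0.746119
  k=1: (−1)^3·6.0000/(6)·0.7321^0·0.6812^4 = -0.215327
d^2_{1,-1}(1.4988) = +0.746119 -0.215327 = +0.530793

d=0.5308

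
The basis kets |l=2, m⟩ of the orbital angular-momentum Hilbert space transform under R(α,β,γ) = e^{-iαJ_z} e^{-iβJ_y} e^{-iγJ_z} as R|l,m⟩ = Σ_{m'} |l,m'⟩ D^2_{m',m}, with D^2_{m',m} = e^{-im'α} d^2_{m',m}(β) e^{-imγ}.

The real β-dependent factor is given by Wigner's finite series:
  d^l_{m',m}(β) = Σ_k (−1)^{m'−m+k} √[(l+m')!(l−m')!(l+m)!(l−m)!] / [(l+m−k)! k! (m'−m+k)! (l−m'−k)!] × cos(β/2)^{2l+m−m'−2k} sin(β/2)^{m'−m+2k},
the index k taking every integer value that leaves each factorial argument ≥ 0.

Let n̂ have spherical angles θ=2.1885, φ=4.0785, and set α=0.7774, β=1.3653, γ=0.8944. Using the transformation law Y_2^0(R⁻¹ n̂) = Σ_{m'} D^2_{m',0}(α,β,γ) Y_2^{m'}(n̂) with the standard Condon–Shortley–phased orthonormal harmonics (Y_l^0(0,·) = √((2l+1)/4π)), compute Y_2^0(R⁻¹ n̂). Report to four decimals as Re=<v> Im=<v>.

Re=0.4614 Im=0.0000

Need the full column D^2_{m',0} for m'=−2..2 at α=0.7774, β=1.3653, γ=0.8944.
cos(β/2)=0.775904, sin(β/2)=0.630851
d^2_{-2,0}: single k=2 term ⇒ +0.586875;  D = +0.009387+0.586800i
d^2_{-1,0}: k∈[1..2] ⇒ +0.721815 -0.477161 = +0.244655;  D = +0.174375+0.171608i
d^2_{0,0}: k∈[0..2] ⇒ +0.362436 -0.958362 +0.158383 = -0.437544;  D = -0.437544+0.000000i
d^2_{1,0}: k∈[0..1] ⇒ -0.721815 +0.477161 = -0.244655;  D = -0.174375+0.171608i
d^2_{2,0}: single k=0 term ⇒ +0.586875;  D = +0.009387-0.586800i
Y_2^{m'}(θ=2.1885,φ=4.0785) and Σ D·Y over m':
  (+0.0094+0.5868i)·(-0.0766-0.2450i)  (+0.1744+0.1716i)·(+0.2160-0.2939i)  (-0.4375+0.0000i)·(+0.0020+0.0000i)  (-0.1744+0.1716i)·(-0.2160-0.2939i)  (+0.0094-0.5868i)·(-0.0766+0.2450i)
Y_2^0(R⁻¹ n̂) = +0.461448+0.000000i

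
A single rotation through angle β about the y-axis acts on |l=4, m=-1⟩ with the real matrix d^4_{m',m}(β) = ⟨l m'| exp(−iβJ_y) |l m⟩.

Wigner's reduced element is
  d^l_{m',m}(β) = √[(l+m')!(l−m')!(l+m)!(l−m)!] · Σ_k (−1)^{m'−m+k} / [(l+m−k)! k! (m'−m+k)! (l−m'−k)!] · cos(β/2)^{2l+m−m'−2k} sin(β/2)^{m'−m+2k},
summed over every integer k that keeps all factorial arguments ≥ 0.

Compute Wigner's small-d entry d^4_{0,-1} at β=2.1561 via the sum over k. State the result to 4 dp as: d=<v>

d^4_{0,-1}(β=2.1561) via Wigner's sum:
Half-angle: c=0.473047, s=0.881037. N=√(24·24·6·120)=643.987578
Admissible k: 0..3 (factorial args all ≥0)
  k=0: (−1)^1·643.9876/(144)·0.4730^7·0.8810^1 = -0.020885
  k=1: (−1)^2·643.9876/(24)·0.4730^5·0.8810^3 = +0.434682
  k=2: (−1)^3·643.9876/(24)·0.4730^3·0.8810^5 = -1.507824
  k=3: (−1)^4·643.9876/(144)·0.4730^1·0.8810^7 = +0.871723
d^4_{0,-1}(2.1561) = -0.020885 +0.434682 -1.507824 +0.871723 = -0.222304

d=-0.2223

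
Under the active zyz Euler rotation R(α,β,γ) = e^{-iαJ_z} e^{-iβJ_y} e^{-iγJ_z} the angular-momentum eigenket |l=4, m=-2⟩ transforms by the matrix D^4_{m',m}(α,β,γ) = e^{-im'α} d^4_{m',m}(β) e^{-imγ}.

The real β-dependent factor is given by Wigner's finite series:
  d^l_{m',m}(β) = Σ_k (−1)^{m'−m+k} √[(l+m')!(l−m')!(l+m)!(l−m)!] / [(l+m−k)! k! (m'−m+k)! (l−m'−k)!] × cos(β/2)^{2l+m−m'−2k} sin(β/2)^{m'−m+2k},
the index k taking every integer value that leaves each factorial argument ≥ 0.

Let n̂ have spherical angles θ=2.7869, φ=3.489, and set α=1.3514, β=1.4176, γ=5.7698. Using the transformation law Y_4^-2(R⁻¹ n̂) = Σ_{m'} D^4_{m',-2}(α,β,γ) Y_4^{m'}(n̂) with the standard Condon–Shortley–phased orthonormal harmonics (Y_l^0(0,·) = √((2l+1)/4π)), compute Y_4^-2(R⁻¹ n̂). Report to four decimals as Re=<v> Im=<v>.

Re=0.0064 Im=0.0743

Need the full column D^4_{m',-2} for m'=−4..4 at α=1.3514, β=1.4176, γ=5.7698.
cos(β/2)=0.759144, sin(β/2)=0.650923
d^4_{-4,-2}: single k=2 term ⇒ +0.429123;  D = -0.140499-0.405471i
d^4_{-3,-2}: k∈[1..2] ⇒ +0.353884 -0.780538 = -0.426654;  D = +0.423877-0.048602i
d^4_{-2,-2}: k∈[0..2] ⇒ +0.110304 -0.973160 +0.894347 = +0.031491;  D = -0.003308+0.031317i
d^4_{-1,-2}: k∈[0..2] ⇒ -0.401267 +1.475078 -0.722996 = +0.350816;  D = +0.332492+0.111895i
d^4_{0,-2}: k∈[0..2] ⇒ +0.769350 -1.508359 +0.415861 = -0.323148;  D = -0.167256+0.276496i
d^4_{1,-2}: k∈[0..2] ⇒ -0.983386 +1.084493 -0.159466 = -0.058358;  D = +0.042162+0.040349i
d^4_{2,-2}: k∈[0..2] ⇒ +0.894347 -0.526027 +0.032228 = +0.400549;  D = -0.333282+0.222176i
d^4_{3,-2}: k∈[0..1] ⇒ -0.573860 +0.140636 = -0.433224;  D = -0.156087-0.404128i
d^4_{4,-2}: single k=0 term ⇒ +0.231956;  D = +0.229380-0.034476i
Y_4^{m'}(θ=2.7869,φ=3.489) and Σ D·Y over m':
  (-0.1405-0.4055i)·(+0.0012-0.0063i)  (+0.4239-0.0486i)·(+0.0248-0.0425i)  (-0.0033+0.0313i)·(+0.1598-0.1332i)  (+0.3325+0.1119i)·(+0.4572-0.1655i)  (-0.1673+0.2765i)·(+0.3898+0.0000i)  (+0.0422+0.0403i)·(-0.4572-0.1655i)  (-0.3333+0.2222i)·(+0.1598+0.1332i)  (-0.1561-0.4041i)·(-0.0248-0.0425i)  (+0.2294-0.0345i)·(+0.0012+0.0063i)
Y_4^-2(R⁻¹ n̂) = +0.006445+0.074294i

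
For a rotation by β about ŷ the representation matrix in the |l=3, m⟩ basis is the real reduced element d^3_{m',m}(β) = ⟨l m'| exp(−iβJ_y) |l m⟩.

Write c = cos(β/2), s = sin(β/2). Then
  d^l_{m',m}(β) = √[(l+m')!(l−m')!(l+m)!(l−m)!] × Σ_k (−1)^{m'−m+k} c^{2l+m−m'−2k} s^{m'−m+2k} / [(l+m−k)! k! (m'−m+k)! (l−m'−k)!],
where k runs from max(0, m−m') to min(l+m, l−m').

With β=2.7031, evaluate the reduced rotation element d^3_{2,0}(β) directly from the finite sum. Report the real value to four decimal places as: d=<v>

d^3_{2,0}(β=2.7031) via Wigner's sum:
Half-angle: c=0.217494, s=0.976062. N=√(120·1·6·6)=65.726707
k∈{0,1} keeps every argument non-negative
  k=0: (−1)^2·65.7267/(12)·0.2175^4·0.9761^2 = +0.011676
  k=1: (−1)^3·65.7267/(12)·0.2175^2·0.9761^4 = -0.235161
d^3_{2,0}(2.7031) = +0.011676 -0.235161 = -0.223484

d=-0.2235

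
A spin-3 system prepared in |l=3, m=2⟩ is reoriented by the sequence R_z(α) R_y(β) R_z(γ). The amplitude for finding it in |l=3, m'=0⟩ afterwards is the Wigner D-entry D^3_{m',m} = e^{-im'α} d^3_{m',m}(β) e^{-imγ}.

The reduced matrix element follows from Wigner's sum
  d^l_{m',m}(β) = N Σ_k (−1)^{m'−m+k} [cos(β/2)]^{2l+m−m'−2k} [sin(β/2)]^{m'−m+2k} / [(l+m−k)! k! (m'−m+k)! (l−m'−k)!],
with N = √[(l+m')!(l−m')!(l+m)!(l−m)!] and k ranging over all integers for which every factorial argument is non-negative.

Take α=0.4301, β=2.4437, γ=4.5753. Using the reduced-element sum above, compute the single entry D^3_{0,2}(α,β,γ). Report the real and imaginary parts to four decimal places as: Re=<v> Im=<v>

Re=0.4171 Im=0.1173

Split into d^3_{0,2}(β=2.4437) × two z-phases.
With c≡cos(β/2)=0.341908 and s≡sin(β/2)=0.939733, N=[6·6·120·1]^{1/2}=65.726707
k∈{2,3} keeps every argument non-negative
  k=2: (−1)^0·65.7267/(12)·0.3419^4·0.9397^2 = +0.066101
  k=3: (−1)^1·65.7267/(12)·0.3419^2·0.9397^4 = -0.499341
d^3_{0,2}(2.4437) = +0.066101 -0.499341 = -0.433241
Phases: e^{-i·(0)·0.4301}=+1.000000+0.000000i, e^{-i·(2)·4.5753}=-0.962648-0.270756i ⇒ D=+0.417058+0.117302i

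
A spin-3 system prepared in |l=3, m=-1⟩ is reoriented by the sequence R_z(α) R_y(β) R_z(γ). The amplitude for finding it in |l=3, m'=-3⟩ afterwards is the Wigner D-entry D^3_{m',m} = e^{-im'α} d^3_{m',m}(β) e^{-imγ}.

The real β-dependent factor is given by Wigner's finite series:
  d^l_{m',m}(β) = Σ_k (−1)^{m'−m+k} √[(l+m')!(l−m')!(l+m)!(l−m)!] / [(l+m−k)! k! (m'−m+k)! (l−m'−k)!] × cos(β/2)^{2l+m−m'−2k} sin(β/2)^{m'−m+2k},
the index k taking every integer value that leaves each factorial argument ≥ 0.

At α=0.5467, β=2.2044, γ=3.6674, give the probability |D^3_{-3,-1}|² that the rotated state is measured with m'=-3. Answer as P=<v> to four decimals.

First d^3_{-3,-1}(β=2.2044), then the phase factors e^{-i(-3)α} and e^{-i(-1)γ}:
c=cos(2.2044/2)=0.451634, s=sin(2.2044/2)=0.892203; N=√[1·720·2·24]=185.903201
k: max(0,(-1)−(-3))=2 … min(3+(-1),3−(-3))=2
  k=2: (−1)^0·185.9032/(48)·0.4516^4·0.8922^2 = +0.128269
d^3_{-3,-1}(2.2044) = +0.128269
|D^3_{-3,-1}|² = |d^3_{-3,-1}(β)|² = (+0.128269)² = 0.016453 (the z-rotation phases have unit modulus)

P=0.0165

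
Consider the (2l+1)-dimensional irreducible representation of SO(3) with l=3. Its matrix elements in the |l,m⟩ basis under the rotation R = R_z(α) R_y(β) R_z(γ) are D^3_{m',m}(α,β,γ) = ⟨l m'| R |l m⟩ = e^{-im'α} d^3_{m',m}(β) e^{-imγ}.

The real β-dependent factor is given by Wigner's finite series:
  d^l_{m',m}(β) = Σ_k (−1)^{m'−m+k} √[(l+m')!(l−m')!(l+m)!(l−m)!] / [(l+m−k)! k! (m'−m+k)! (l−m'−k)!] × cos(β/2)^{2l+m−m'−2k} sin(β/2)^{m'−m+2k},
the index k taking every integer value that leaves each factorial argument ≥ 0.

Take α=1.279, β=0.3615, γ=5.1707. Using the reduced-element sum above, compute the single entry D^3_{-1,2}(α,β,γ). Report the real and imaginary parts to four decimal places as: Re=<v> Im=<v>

Re=-0.0322 Im=-0.0122

Split into d^3_{-1,2}(β=0.3615) × two z-phases.
c=cos(0.3615/2)=0.983709, s=sin(0.3615/2)=0.179767; N=√[2·24·120·1]=75.894664
k∈{3,4} keeps every argument non-negative
  k=3: (−1)^0·75.8947/(12)·0.9837^3·0.1798^3 = +0.034975
  k=4: (−1)^1·75.8947/(24)·0.9837^1·0.1798^5 = -0.000584
d^3_{-1,2}(0.3615) = +0.034975 -0.000584 = +0.034391
Attach z-rotation phases: D = e^{-i(-1)(1.279)}·(+0.034391)·e^{-i(2)(5.1707)} = -0.032158-0.012192i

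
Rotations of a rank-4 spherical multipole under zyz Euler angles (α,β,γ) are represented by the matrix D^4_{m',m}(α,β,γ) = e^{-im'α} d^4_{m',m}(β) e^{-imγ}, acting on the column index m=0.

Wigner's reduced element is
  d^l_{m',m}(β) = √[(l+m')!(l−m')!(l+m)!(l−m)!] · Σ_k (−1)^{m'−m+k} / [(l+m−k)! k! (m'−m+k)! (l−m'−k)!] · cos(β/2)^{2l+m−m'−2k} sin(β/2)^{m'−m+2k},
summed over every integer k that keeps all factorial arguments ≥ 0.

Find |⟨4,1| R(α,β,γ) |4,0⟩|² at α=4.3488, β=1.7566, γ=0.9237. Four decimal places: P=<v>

P=0.0785

D^4_{1,0}(4.3488,1.7566,0.9237) = e^{-i·1·4.3488}·d^4_{1,0}(1.7566)·e^{-i·0·0.9237}. Compute d first:
With c≡cos(β/2)=0.638460 and s≡sin(β/2)=0.769655, N=[120·6·24·24]^{1/2}=643.987578
The bounds max(0,m−m')=0 and min(l+m,l−m')=3 give 4 terms
  k=0: (−1)^1·643.9876/(144)·0.6385^7·0.7697^1 = -0.148850
  k=1: (−1)^2·643.9876/(24)·0.6385^5·0.7697^3 = +1.297848
  k=2: (−1)^3·643.9876/(24)·0.6385^3·0.7697^5 = -1.886026
  k=3: (−1)^4·643.9876/(144)·0.6385^1·0.7697^7 = +0.456794
d^4_{1,0}(1.7566) = -0.148850 +1.297848 -1.886026 +0.456794 = -0.280234
|D^4_{1,0}|² = |d^4_{1,0}(β)|² = (-0.280234)² = 0.078531 (the z-rotation phases have unit modulus)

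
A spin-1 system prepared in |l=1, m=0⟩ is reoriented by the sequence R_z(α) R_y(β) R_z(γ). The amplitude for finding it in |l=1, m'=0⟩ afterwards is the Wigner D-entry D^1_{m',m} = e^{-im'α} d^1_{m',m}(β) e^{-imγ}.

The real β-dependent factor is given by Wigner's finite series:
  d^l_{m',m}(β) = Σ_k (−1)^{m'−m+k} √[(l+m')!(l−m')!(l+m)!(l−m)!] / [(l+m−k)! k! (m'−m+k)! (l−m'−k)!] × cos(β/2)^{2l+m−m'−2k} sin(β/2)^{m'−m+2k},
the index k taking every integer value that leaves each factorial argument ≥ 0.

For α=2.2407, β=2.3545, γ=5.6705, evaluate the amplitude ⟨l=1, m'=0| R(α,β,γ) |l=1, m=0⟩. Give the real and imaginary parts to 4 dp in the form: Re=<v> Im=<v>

Re=-0.7059 Im=0.0000

First d^1_{0,0}(β=2.3545), then the phase factors e^{-i(0)α} and e^{-i(0)γ}:
c=cos(2.3545/2)=0.383466, s=sin(2.3545/2)=0.923555; N=√[1·1·1·1]=1.000000
k: max(0,(0)−(0))=0 … min(1+(0),1−(0))=1
  k=0: (−1)^0·1.0000/(1)·0.3835^2·0.9236^0 = +0.147046
  k=1: (−1)^1·1.0000/(1)·0.3835^0·0.9236^2 = -0.852954
d^1_{0,0}(2.3545) = +0.147046 -0.852954 = -0.705908
Phases: e^{-i·(0)·2.2407}=+1.000000+0.000000i, e^{-i·(0)·5.6705}=+1.000000+0.000000i ⇒ D=-0.705908+0.000000i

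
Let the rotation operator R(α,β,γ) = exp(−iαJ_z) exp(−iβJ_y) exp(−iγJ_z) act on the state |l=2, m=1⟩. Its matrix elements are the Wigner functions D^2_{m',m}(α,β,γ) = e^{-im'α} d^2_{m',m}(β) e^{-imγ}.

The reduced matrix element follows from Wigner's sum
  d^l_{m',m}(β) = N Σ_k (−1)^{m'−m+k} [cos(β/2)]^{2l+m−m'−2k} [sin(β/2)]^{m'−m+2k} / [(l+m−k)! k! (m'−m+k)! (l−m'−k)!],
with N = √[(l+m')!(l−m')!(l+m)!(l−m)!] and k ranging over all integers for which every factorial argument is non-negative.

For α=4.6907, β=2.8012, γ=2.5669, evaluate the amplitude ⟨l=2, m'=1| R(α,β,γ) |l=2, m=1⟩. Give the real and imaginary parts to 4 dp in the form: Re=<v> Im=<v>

Split into d^2_{1,1}(β=2.8012) × two z-phases.
c=cos(2.8012/2)=0.169376, s=sin(2.8012/2)=0.985552; N=√[6·1·6·1]=6.000000
Admissible k: 0..1 (factorial args all ≥0)
  k=0: (−1)^0·6.0000/(6)·0.1694^4·0.9856^0 = +0.000823
  k=1: (−1)^1·6.0000/(2)·0.1694^2·0.9856^2 = -0.083595
d^2_{1,1}(2.8012) = +0.000823 -0.083595 = -0.082772
Attach z-rotation phases: D = e^{-i(1)(4.6907)}·(-0.082772)·e^{-i(1)(2.5669)} = -0.046489+0.068484i

Re=-0.0465 Im=0.0685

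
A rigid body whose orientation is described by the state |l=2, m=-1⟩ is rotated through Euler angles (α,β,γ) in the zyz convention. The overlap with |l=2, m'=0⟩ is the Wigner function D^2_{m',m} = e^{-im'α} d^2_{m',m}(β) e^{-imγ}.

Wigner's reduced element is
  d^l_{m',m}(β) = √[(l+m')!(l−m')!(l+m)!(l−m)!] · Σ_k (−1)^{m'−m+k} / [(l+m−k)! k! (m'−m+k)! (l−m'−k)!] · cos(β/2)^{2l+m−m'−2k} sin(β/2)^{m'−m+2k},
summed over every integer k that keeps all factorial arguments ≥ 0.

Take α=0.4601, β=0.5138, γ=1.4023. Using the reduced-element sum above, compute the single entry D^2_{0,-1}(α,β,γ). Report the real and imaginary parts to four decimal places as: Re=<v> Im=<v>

Re=-0.0879 Im=-0.5168

First d^2_{0,-1}(β=0.5138), then the phase factors e^{-i(0)α} and e^{-i(-1)γ}:
With c≡cos(β/2)=0.967182 and s≡sin(β/2)=0.254084, N=[2·2·1·6]^{1/2}=4.898979
The bounds max(0,m−m')=0 and min(l+m,l−m')=1 give 2 terms
  k=0: (−1)^1·4.8990/(2)·0.9672^3·0.2541^1 = -0.563089
  k=1: (−1)^2·4.8990/(2)·0.9672^1·0.2541^3 = +0.038861
d^2_{0,-1}(0.5138) = -0.563089 +0.038861 = -0.524228
Phases: e^{-i·(0)·0.4601}=+1.000000+0.000000i, e^{-i·(-1)·1.4023}=+0.167700+0.985838i ⇒ D=-0.087913-0.516804i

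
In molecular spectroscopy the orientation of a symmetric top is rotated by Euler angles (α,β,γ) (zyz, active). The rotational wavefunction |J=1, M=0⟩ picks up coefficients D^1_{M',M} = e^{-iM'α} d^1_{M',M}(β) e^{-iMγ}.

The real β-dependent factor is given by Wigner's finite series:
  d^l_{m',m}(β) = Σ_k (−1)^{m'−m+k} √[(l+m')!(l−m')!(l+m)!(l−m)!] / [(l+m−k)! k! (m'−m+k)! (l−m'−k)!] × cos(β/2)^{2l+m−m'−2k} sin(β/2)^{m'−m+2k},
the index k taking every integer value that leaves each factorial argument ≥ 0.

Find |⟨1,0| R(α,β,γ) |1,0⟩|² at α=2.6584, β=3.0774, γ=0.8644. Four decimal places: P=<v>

D^1_{0,0}(2.6584,3.0774,0.8644) = e^{-i·0·2.6584}·d^1_{0,0}(3.0774)·e^{-i·0·0.8644}. Compute d first:
With c≡cos(β/2)=0.032091 and s≡sin(β/2)=0.999485, N=[1·1·1·1]^{1/2}=1.000000
Admissible k: 0..1 (factorial args all ≥0)
  k=0: (−1)^0·1.0000/(1)·0.0321^2·0.9995^0 = +0.001030
  k=1: (−1)^1·1.0000/(1)·0.0321^0·0.9995^2 = -0.998970
d^1_{0,0}(3.0774) = +0.001030 -0.998970 = -0.997940
|D^1_{0,0}|² = |d^1_{0,0}(β)|² = (-0.997940)² = 0.995885 (the z-rotation phases have unit modulus)

P=0.9959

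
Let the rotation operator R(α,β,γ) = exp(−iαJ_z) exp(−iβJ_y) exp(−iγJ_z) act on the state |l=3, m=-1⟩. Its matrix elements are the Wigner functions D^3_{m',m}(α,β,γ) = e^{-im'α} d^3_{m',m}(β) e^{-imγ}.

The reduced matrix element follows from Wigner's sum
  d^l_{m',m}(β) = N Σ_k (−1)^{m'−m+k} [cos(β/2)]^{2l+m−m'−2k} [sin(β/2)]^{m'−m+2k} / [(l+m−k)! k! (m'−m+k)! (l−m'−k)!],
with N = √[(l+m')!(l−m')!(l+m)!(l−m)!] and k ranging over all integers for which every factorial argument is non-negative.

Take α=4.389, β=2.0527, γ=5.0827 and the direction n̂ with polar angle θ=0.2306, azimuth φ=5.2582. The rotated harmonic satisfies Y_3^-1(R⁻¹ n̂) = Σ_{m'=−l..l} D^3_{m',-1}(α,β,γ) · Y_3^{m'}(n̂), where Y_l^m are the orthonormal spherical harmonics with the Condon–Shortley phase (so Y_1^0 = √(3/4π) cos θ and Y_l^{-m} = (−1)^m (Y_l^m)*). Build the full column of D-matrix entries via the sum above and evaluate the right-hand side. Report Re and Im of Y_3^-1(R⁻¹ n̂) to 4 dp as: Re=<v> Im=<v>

Need the full column D^3_{m',-1} for m'=−3..3 at α=4.389, β=2.0527, γ=5.0827.
cos(β/2)=0.517945, sin(β/2)=0.855414
d^3_{-3,-1}: single k=2 term ⇒ +0.203954;  D = +0.168347-0.115137i
d^3_{-2,-1}: k∈[1..2] ⇒ +0.100831 -0.550059 = -0.449228;  D = -0.122621-0.432169i
d^3_{-1,-1}: k∈[0..2] ⇒ +0.019306 -0.421285 +0.861834 = +0.459855;  D = -0.459349-0.021569i
d^3_{0,-1}: k∈[0..2] ⇒ -0.110454 +0.903839 -0.821781 = -0.028397;  D = -0.010277+0.026472i
d^3_{1,-1}: k∈[0..2] ⇒ +0.315964 -1.149112 +0.391795 = -0.441353;  D = -0.339350-0.282195i
d^3_{2,-1}: k∈[0..1] ⇒ -0.550059 +0.750180 = +0.200121;  D = -0.170219+0.105233i
d^3_{3,-1}: single k=0 term ⇒ +0.556311;  D = -0.126999-0.541621i
Y_3^{m'}(θ=0.2306,φ=5.2582) and Σ D·Y over m':
  (+0.1683-0.1151i)·(-0.0050+0.0003i)  (-0.1226-0.4322i)·(-0.0240+0.0461i)  (-0.4593-0.0216i)·(+0.1434+0.2360i)  (-0.0103+0.0265i)·(+0.6317+0.0000i)  (-0.3394-0.2822i)·(-0.1434+0.2360i)  (-0.1702+0.1052i)·(-0.0240-0.0461i)  (-0.1270-0.5416i)·(+0.0050+0.0003i)
Y_3^-1(R⁻¹ n̂) = +0.078560-0.126520i

Re=0.0786 Im=-0.1265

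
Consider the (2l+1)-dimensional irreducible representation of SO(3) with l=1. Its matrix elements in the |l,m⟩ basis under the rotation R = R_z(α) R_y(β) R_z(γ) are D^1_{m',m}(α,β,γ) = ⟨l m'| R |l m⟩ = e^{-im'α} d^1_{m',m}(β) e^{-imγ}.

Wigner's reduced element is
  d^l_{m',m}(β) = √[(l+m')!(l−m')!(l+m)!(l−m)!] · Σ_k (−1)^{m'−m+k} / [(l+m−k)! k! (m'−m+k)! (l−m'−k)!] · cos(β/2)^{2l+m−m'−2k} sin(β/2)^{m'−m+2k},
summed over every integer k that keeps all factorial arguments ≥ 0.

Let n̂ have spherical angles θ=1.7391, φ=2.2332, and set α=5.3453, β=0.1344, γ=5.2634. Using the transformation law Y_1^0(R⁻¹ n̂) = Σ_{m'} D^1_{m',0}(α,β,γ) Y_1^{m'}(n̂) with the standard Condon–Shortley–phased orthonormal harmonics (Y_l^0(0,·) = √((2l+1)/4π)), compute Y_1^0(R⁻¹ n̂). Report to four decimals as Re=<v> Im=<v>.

Need the full column D^1_{m',0} for m'=−1..1 at α=5.3453, β=0.1344, γ=5.2634.
cos(β/2)=0.997743, sin(β/2)=0.067149
d^1_{-1,0}: single k=1 term ⇒ +0.094749;  D = +0.056044-0.076397i
d^1_{0,0}: k∈[0..1] ⇒ +0.995491 -0.004509 = +0.990982;  D = +0.990982+0.000000i
d^1_{1,0}: single k=0 term ⇒ -0.094749;  D = -0.056044-0.076397i
Y_1^{m'}(θ=1.7391,φ=2.2332) and Σ D·Y over m':
  (+0.0560-0.0764i)·(-0.2095-0.2686i)  (+0.9910+0.0000i)·(-0.0818+0.0000i)  (-0.0560-0.0764i)·(+0.2095-0.2686i)
Y_1^0(R⁻¹ n̂) = -0.145625+0.000000i

Re=-0.1456 Im=0.0000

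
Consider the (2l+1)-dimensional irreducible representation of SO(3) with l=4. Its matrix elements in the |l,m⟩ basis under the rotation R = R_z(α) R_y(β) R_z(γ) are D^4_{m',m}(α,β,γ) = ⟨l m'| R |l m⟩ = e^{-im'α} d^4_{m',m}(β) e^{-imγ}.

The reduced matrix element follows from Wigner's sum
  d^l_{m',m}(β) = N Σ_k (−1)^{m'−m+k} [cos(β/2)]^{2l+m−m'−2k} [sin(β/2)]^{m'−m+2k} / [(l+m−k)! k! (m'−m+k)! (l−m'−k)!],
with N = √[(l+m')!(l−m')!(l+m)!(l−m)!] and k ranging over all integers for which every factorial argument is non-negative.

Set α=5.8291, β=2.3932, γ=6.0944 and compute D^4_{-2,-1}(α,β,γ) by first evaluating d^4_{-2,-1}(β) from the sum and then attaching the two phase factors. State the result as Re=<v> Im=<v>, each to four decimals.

Re=0.1708 Im=-0.3331

D^4_{-2,-1}(5.8291,2.3932,6.0944) = e^{-i·-2·5.8291}·d^4_{-2,-1}(2.3932)·e^{-i·-1·6.0944}. Compute d first:
Half-angle: c=0.365525, s=0.930802. N=√(2·720·6·120)=1018.233765
Admissible k: 1..3 (factorial args all ≥0)
  k=1: (−1)^0·1018.2338/(240)·0.3655^7·0.9308^1 = +0.003443
  k=2: (−1)^1·1018.2338/(48)·0.3655^5·0.9308^3 = -0.111625
  k=3: (−1)^2·1018.2338/(72)·0.3655^3·0.9308^5 = +0.482559
d^4_{-2,-1}(2.3932) = +0.003443 -0.111625 +0.482559 = +0.374377
D = (+0.615189-0.788380i)·(+0.374377)·(+0.982233-0.187666i) = +0.170831-0.333129i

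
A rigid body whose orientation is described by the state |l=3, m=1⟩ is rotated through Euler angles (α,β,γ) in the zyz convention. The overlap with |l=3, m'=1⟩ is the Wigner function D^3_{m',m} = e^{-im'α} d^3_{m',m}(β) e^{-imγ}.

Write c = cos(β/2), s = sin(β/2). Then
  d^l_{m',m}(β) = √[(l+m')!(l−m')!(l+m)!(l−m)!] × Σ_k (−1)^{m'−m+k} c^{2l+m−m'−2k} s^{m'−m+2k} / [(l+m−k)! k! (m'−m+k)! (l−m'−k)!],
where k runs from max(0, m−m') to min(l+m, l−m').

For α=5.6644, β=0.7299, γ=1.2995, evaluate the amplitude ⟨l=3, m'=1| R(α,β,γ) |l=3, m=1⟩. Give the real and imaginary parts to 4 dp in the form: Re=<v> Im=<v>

D^3_{1,1}(5.6644,0.7299,1.2995) = e^{-i·1·5.6644}·d^3_{1,1}(0.7299)·e^{-i·1·1.2995}. Compute d first:
With c≡cos(β/2)=0.934142 and s≡sin(β/2)=0.356903, N=[24·2·24·2]^{1/2}=48.000000
k∈{0,1,2} keeps every argument non-negative
  k=0: (−1)^0·48.0000/(48)·0.9341^6·0.3569^0 = +0.664471
  k=1: (−1)^1·48.0000/(6)·0.9341^4·0.3569^2 = -0.775962
  k=2: (−1)^2·48.0000/(8)·0.9341^2·0.3569^4 = +0.084952
d^3_{1,1}(0.7299) = +0.664471 -0.775962 +0.084952 = -0.026538
Attach z-rotation phases: D = e^{-i(1)(5.6644)}·(-0.026538)·e^{-i(1)(1.2995)} = -0.020623+0.016702i

Re=-0.0206 Im=0.0167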